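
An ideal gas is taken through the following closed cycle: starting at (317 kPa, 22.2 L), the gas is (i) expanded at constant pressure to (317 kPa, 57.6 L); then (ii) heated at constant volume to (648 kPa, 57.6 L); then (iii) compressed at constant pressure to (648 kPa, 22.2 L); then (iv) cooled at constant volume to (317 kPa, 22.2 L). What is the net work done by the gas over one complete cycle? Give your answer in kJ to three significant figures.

W_net ≈ -11.7 kJ

Constant-volume legs do no work.
W(i) = (317)(57.6 − 22.2) = 11222 J; W(iii) = (648)(22.2 − 57.6) = -22939 J.
W_net = 11222 − 22939 = -11717 J (the counter-clockwise enclosed area).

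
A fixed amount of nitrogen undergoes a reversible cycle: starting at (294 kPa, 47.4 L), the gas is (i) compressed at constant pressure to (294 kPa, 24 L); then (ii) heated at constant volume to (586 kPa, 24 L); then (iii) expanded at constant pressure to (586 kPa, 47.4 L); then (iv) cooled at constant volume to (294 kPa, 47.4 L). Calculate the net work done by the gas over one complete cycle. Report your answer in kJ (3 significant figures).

Constant-volume legs do no work.
W(i) = (294)(24 − 47.4) = -6880 J; W(iii) = (586)(47.4 − 24) = 13712 J.
W_net = -6880 + 13712 = 6833 J (the clockwise enclosed area).

W_net ≈ 6.83 kJ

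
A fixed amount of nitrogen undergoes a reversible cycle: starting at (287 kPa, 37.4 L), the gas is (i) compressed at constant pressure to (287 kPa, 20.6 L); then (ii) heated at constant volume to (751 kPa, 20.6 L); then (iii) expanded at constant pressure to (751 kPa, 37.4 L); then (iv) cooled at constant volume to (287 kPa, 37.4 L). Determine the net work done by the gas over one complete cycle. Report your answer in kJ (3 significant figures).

W_net ≈ 7.80 kJ

Constant-volume legs do no work.
W(i) = (287)(20.6 − 37.4) = -4822 J; W(iii) = (751)(37.4 − 20.6) = 12617 J.
W_net = -4822 + 12617 = 7795 J (the clockwise enclosed area).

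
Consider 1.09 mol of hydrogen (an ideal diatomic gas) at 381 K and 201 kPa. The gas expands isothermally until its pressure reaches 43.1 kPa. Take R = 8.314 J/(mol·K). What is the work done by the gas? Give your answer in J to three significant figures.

Isothermal process: W = nRT ln(V₂/V₁) = nRT ln(P₁/P₂).
W = (1.09)(8.314)(381) × ln(201/43.1)
  = 3453 × ln(4.664) = 3453 × 1.54
W_by_gas = 5316 J.

W ≈ 5320 J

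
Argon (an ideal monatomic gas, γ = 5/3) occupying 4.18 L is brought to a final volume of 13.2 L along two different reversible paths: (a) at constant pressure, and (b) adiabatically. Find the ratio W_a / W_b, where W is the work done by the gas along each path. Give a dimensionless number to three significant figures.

W_a / W_b ≈ 2.69

Path (a) isobaric: W = P₁(V₂ − V₁) → W_a/(P₁V₁) = 2.158.
Path (b) adiabatic: W = P₁V₁(1 − (V₁/V₂)^(γ−1))/(γ−1) → W_b/(P₁V₁) = 0.8031.
W_a / W_b = 2.158 / 0.8031 = 2.687.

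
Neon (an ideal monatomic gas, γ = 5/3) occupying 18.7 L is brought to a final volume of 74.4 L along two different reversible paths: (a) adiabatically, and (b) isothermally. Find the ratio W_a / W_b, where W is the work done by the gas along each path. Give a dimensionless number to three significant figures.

Path (a) adiabatic: W = P₁V₁(1 − (V₁/V₂)^(γ−1))/(γ−1) → W_a/(P₁V₁) = 0.9026.
Path (b) isothermal: W = P₁V₁ ln(V₂/V₁) → W_b/(P₁V₁) = 1.381.
W_a / W_b = 0.9026 / 1.381 = 0.6536.

W_a / W_b ≈ 0.654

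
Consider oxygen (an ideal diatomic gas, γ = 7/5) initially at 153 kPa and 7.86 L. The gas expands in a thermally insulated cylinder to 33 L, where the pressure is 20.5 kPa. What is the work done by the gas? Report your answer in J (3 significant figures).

Adiabatic: W = (P₁V₁ − P₂V₂)/(γ − 1) with γ = 7/5.
P₁V₁ = 1203 J, P₂V₂ = 676.5 J.
W = (1203 − 676.5) / 0.4 = 1315 J.

W ≈ 1320 J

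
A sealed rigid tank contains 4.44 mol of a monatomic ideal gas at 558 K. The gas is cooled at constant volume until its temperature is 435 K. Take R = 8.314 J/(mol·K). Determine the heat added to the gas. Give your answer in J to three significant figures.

Constant volume ⇒ W = 0, so Q = ΔU = nCᵥΔT with Cᵥ = 3R/2 = 12.47 J/(mol·K).
ΔU = (4.44)(12.47)(435 − 558) = -6811 J.

Q ≈ -6810 J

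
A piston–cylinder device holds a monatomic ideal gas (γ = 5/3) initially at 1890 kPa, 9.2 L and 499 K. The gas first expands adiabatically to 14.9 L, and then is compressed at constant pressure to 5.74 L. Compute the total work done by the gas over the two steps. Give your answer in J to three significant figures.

W_total ≈ -581 J

Step 1 (adiabatic): W = (P₁V₁ − P₂V₂)/(γ−1) = (17388 − 12608)/0.667 = 7170 J.
After step 1: P = 846.2 kPa, V = 14.9 L, T = 361.8 K.
Step 2 (isobaric): W = PΔV = (846.2 kPa)(5.74 − 14.9 L) = -7751 J.
W_total = 7170 − 7751 = -581.2 J.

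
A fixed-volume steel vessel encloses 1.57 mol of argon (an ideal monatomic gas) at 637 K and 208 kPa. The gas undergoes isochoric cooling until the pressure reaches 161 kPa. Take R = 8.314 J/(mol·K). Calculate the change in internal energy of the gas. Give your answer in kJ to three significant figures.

ΔU ≈ -2.82 kJ

Constant volume ⇒ W = 0, so Q = ΔU = nCᵥΔT with Cᵥ = 3R/2 = 12.47 J/(mol·K).
At constant V, T₂/T₁ = P₂/P₁ ⇒ ΔT = T₁(P₂/P₁ − 1) = 637·(161/208 − 1) = -143.9 K.
ΔU = (1.57)(12.47)(-143.9) = -2818 J.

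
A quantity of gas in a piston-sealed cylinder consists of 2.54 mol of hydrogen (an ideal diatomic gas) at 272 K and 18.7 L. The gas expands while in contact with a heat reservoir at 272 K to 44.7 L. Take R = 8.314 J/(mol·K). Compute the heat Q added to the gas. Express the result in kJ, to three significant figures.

Q ≈ 5.01 kJ

Isothermal ⇒ ΔU = 0, so Q = W = nRT ln(V₂/V₁).
Q = (2.54)(8.314)(272) ln(44.7/18.7) = 5744 × 0.8714 = 5006 J.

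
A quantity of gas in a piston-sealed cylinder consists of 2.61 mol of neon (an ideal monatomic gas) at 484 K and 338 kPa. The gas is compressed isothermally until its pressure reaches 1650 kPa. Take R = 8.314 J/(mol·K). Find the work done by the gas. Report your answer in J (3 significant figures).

Isothermal process: W = nRT ln(V₂/V₁) = nRT ln(P₁/P₂).
W = (2.61)(8.314)(484) × ln(338/1650)
  = 10503 × ln(0.2048) = 10503 × -1.585
W_by_gas = -16652 J.

W ≈ -16700 J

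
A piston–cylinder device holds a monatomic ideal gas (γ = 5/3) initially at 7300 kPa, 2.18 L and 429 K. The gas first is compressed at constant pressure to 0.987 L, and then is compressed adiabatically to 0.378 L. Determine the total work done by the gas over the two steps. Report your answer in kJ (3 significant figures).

Step 1 (isobaric): W = PΔV = (7300 kPa)(0.987 − 2.18 L) = -8709 J.
After step 1: P = 7300 kPa, V = 0.987 L, T = 194.2 K.
Step 2 (adiabatic): W = (P₁V₁ − P₂V₂)/(γ−1) = (7205 − 13662)/0.667 = -9686 J.
W_total = -8709 − 9686 = -18395 J.

W_total ≈ -18.4 kJ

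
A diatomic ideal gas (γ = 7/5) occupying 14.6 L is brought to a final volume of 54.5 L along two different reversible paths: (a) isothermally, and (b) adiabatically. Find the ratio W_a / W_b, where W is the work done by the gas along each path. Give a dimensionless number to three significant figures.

Path (a) isothermal: W = P₁V₁ ln(V₂/V₁) → W_a/(P₁V₁) = 1.317.
Path (b) adiabatic: W = P₁V₁(1 − (V₁/V₂)^(γ−1))/(γ−1) → W_b/(P₁V₁) = 1.024.
W_a / W_b = 1.317 / 1.024 = 1.286.

W_a / W_b ≈ 1.29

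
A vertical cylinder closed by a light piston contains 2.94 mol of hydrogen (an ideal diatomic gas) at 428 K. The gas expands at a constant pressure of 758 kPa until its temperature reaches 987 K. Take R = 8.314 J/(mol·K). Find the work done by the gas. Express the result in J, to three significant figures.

Isobaric: W = P ΔV = nR ΔT.
W = (2.94)(8.314)(987 − 428) = 13664 J.

W ≈ 13700 J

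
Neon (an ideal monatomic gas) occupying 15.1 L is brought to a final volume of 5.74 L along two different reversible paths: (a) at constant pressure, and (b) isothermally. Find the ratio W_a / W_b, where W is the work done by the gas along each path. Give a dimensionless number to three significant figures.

W_a / W_b ≈ 0.641

Path (a) isobaric: W = P₁(V₂ − V₁) → W_a/(P₁V₁) = -0.6199.
Path (b) isothermal: W = P₁V₁ ln(V₂/V₁) → W_b/(P₁V₁) = -0.9672.
W_a / W_b = -0.6199 / -0.9672 = 0.6409.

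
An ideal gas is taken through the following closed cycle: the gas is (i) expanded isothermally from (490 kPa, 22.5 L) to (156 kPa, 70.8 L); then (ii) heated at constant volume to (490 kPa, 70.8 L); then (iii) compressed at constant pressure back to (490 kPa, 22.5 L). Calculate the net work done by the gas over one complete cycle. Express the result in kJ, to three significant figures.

Leg (i): W = PᵢVᵢ ln(V_f/Vᵢ) = (11025) ln(70.8/22.5) = 12638 J.
Leg (ii): W = 0.
Leg (iii): W = PΔV = (490)(22.5 − 70.8) = -23667 J.
W_net = 12638 − 23667 = -11029 J.

W_net ≈ -11.0 kJ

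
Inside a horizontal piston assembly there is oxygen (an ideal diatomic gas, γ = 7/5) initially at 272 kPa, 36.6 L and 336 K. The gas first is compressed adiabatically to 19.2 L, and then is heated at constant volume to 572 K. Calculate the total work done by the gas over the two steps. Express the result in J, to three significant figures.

W_total ≈ -7330 J

Step 1 (adiabatic): W = (P₁V₁ − P₂V₂)/(γ−1) = (9955 − 12886)/0.4 = -7327 J.
Step 2 (isochoric): W = 0 (constant volume).
W_total = -7327 + 0 = -7327 J.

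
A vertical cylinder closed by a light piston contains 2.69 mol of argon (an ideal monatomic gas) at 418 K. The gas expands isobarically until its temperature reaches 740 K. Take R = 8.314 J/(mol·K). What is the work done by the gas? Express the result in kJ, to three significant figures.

Isobaric: W = P ΔV = nR ΔT.
W = (2.69)(8.314)(740 − 418) = 7201 J.

W ≈ 7.20 kJ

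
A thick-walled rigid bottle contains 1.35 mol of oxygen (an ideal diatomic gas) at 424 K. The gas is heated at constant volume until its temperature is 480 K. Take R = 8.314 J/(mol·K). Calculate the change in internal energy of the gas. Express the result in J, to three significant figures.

Constant volume ⇒ W = 0, so Q = ΔU = nCᵥΔT with Cᵥ = 5R/2 = 20.79 J/(mol·K).
ΔU = (1.35)(20.79)(480 − 424) = 1571 J.

ΔU ≈ 1570 J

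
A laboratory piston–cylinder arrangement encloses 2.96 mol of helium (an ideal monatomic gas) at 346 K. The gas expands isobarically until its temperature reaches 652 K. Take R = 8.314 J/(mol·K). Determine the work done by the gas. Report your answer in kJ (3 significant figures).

Isobaric: W = P ΔV = nR ΔT.
W = (2.96)(8.314)(652 − 346) = 7530 J.

W ≈ 7.53 kJ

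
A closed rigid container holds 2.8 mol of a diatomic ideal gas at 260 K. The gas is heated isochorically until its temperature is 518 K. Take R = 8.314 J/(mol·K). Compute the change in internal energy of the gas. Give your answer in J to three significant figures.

ΔU ≈ 15000 J

Constant volume ⇒ W = 0, so Q = ΔU = nCᵥΔT with Cᵥ = 5R/2 = 20.79 J/(mol·K).
ΔU = (2.8)(20.79)(518 − 260) = 15015 J.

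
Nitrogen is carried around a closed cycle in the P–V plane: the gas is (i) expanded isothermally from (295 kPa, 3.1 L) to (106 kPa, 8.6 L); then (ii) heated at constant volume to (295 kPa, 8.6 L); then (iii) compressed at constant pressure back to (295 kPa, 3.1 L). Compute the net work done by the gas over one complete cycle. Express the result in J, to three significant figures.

Leg (i): W = PᵢVᵢ ln(V_f/Vᵢ) = (914.5) ln(8.6/3.1) = 933.1 J.
Leg (ii): W = 0.
Leg (iii): W = PΔV = (295)(3.1 − 8.6) = -1622 J.
W_net = 933.1 − 1622 = -689.4 J.

W_net ≈ -689 J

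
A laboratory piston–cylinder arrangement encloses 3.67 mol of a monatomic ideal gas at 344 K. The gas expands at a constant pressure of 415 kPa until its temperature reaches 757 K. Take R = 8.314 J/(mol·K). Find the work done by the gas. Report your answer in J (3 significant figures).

Isobaric: W = P ΔV = nR ΔT.
W = (3.67)(8.314)(757 − 344) = 12602 J.

W ≈ 12600 J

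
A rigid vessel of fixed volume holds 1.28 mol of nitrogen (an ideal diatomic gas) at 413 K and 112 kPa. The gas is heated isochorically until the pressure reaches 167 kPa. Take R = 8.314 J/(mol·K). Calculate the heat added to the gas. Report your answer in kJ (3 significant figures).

Constant volume ⇒ W = 0, so Q = ΔU = nCᵥΔT with Cᵥ = 5R/2 = 20.79 J/(mol·K).
At constant V, T₂/T₁ = P₂/P₁ ⇒ ΔT = T₁(P₂/P₁ − 1) = 413·(167/112 − 1) = 202.8 K.
ΔU = (1.28)(20.79)(202.8) = 5396 J.

Q ≈ 5.40 kJ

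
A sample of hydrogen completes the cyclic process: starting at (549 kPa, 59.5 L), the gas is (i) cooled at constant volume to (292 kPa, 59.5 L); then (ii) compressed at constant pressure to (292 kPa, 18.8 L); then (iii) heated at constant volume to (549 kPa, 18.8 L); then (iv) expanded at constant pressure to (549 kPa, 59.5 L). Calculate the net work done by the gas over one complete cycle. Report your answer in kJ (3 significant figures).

W_net ≈ 10.5 kJ

Constant-volume legs do no work.
W(ii) = (292)(18.8 − 59.5) = -11884 J; W(iv) = (549)(59.5 − 18.8) = 22344 J.
W_net = -11884 + 22344 = 10460 J (the clockwise enclosed area).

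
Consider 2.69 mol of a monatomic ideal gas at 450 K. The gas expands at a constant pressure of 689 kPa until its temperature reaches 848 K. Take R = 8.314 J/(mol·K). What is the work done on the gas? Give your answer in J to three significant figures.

Isobaric: W = P ΔV = nR ΔT.
W = (2.69)(8.314)(848 − 450) = 8901 J.
Work on gas = −W_by = -8901 J.

W ≈ -8900 J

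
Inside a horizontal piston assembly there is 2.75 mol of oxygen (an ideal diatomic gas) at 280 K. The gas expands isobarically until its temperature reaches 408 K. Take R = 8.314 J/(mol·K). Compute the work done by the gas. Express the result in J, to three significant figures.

Isobaric: W = P ΔV = nR ΔT.
W = (2.75)(8.314)(408 − 280) = 2927 J.

W ≈ 2930 J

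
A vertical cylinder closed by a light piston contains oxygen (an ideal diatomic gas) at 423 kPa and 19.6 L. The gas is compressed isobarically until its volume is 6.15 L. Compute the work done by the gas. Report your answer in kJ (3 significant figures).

W ≈ -5.69 kJ

Isobaric: W = P ΔV.
W = (423 kPa)(6.15 − 19.6 L) = (423)(-13.45) = -5689 J.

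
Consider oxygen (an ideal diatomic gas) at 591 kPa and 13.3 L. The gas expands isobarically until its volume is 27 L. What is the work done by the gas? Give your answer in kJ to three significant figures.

Isobaric: W = P ΔV.
W = (591 kPa)(27 − 13.3 L) = (591)(13.7) = 8097 J.

W ≈ 8.10 kJ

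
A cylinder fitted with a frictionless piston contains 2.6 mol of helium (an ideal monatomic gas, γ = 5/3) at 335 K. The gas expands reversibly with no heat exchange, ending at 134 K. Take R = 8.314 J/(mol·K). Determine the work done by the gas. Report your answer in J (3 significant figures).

Adiabatic ⇒ Q = 0, so W_by = −ΔU = nCᵥ(T₁ − T₂).
Cᵥ = 3R/2 = 12.47 J/(mol·K).
W = (2.6)(12.47)(335 − 134) = 6517 J.

W ≈ 6520 J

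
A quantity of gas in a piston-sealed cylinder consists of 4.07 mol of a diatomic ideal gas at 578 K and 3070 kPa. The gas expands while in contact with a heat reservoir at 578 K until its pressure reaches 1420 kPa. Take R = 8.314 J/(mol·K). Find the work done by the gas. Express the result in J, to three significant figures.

Isothermal process: W = nRT ln(V₂/V₁) = nRT ln(P₁/P₂).
W = (4.07)(8.314)(578) × ln(3070/1420)
  = 19558 × ln(2.162) = 19558 × 0.771
W_by_gas = 15080 J.

W ≈ 15100 J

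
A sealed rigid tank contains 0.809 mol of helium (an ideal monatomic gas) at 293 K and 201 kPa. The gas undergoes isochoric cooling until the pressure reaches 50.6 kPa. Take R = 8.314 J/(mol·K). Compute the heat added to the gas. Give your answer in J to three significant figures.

Constant volume ⇒ W = 0, so Q = ΔU = nCᵥΔT with Cᵥ = 3R/2 = 12.47 J/(mol·K).
At constant V, T₂/T₁ = P₂/P₁ ⇒ ΔT = T₁(P₂/P₁ − 1) = 293·(50.6/201 − 1) = -219.2 K.
ΔU = (0.809)(12.47)(-219.2) = -2212 J.

Q ≈ -2210 J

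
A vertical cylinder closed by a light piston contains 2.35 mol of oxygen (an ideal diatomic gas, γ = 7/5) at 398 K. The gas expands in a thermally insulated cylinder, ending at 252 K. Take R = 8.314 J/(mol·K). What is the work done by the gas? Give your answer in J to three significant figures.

Adiabatic ⇒ Q = 0, so W_by = −ΔU = nCᵥ(T₁ − T₂).
Cᵥ = 5R/2 = 20.79 J/(mol·K).
W = (2.35)(20.79)(398 − 252) = 7131 J.

W ≈ 7130 J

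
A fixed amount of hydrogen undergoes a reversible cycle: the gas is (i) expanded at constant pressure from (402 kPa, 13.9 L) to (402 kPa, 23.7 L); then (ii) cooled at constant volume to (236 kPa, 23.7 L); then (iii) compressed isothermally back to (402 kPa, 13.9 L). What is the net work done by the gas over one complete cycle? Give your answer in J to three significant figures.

Leg (i): W = PΔV = (402)(23.7 − 13.9) = 3940 J.
Leg (ii): W = 0.
Leg (iii): W = PᵢVᵢ ln(V_f/Vᵢ) = (5593) ln(13.9/23.7) = -2984 J.
W_net = 3940 − 2984 = 955.1 J.

W_net ≈ 955 J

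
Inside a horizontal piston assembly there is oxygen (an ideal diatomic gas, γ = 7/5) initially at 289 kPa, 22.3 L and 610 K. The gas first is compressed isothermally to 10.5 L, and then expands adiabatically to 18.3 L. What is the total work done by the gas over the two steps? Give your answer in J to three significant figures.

Step 1 (isothermal): W = P₁V₁ ln(V₂/V₁) = (6445) ln(10.5/22.3) = -4854 J.
After step 1: P = 613.8 kPa, V = 10.5 L, T = 610 K.
Step 2 (adiabatic): W = (P₁V₁ − P₂V₂)/(γ−1) = (6445 − 5161)/0.4 = 3210 J.
W_total = -4854 + 3210 = -1644 J.

W_total ≈ -1640 J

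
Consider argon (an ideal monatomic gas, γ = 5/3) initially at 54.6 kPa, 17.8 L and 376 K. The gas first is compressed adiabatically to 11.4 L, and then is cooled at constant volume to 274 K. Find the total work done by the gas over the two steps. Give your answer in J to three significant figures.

Step 1 (adiabatic): W = (P₁V₁ − P₂V₂)/(γ−1) = (971.9 − 1308)/0.667 = -504.2 J.
Step 2 (isochoric): W = 0 (constant volume).
W_total = -504.2 + 0 = -504.2 J.

W_total ≈ -504 J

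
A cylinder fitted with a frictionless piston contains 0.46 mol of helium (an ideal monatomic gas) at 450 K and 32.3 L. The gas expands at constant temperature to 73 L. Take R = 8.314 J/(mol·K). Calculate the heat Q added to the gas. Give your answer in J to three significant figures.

Q ≈ 1400 J

Isothermal ⇒ ΔU = 0, so Q = W = nRT ln(V₂/V₁).
Q = (0.46)(8.314)(450) ln(73/32.3) = 1721 × 0.8154 = 1403 J.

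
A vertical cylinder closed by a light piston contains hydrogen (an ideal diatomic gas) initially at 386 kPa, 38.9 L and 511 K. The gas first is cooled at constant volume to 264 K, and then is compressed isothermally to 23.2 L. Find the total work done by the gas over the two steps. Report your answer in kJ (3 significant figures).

Step 1 (isochoric): W = 0 (constant volume).
After step 1: P = 199.4 kPa (V unchanged).
Step 2 (isothermal): W = P₁V₁ ln(V₂/V₁) = (7757) ln(23.2/38.9) = -4009 J.
W_total = 0 − 4009 = -4009 J.

W_total ≈ -4.01 kJ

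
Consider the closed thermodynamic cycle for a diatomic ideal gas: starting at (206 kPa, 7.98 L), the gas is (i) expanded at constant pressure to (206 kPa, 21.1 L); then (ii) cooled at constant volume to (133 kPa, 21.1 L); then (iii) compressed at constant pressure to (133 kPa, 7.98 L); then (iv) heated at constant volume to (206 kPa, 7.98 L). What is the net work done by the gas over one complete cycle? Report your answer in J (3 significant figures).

Constant-volume legs do no work.
W(i) = (206)(21.1 − 7.98) = 2703 J; W(iii) = (133)(7.98 − 21.1) = -1745 J.
W_net = 2703 − 1745 = 957.8 J (the clockwise enclosed area).

W_net ≈ 958 J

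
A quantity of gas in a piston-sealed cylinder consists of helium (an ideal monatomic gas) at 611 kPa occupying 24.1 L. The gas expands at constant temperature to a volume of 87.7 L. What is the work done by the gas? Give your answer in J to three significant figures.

W ≈ 19000 J

Isothermal: W = nRT ln(V₂/V₁) = P₁V₁ ln(V₂/V₁).
P₁V₁ = (611 kPa)(24.1 L) = 14725 J.
W = 14725 × ln(87.7/24.1) = 14725 × 1.292
W_by_gas = 19021 J.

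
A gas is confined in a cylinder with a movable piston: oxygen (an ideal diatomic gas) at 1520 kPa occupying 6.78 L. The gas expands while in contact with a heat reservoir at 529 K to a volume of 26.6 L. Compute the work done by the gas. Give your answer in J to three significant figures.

W ≈ 14100 J

Isothermal: W = nRT ln(V₂/V₁) = P₁V₁ ln(V₂/V₁).
P₁V₁ = (1520 kPa)(6.78 L) = 10306 J.
W = 10306 × ln(26.6/6.78) = 10306 × 1.367
W_by_gas = 14087 J.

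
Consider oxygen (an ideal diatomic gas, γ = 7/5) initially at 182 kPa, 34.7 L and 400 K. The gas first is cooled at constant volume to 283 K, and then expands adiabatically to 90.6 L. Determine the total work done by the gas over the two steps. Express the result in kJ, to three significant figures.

W_total ≈ 3.56 kJ

Step 1 (isochoric): W = 0 (constant volume).
After step 1: P = 128.8 kPa (V unchanged).
Step 2 (adiabatic): W = (P₁V₁ − P₂V₂)/(γ−1) = (4468 − 3044)/0.4 = 3561 J.
W_total = 0 + 3561 = 3561 J.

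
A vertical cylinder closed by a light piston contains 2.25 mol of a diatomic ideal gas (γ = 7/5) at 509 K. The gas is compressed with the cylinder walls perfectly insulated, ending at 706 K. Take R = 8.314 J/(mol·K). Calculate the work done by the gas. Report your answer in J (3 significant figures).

Adiabatic ⇒ Q = 0, so W_by = −ΔU = nCᵥ(T₁ − T₂).
Cᵥ = 5R/2 = 20.79 J/(mol·K).
W = (2.25)(20.79)(509 − 706) = -9213 J.

W ≈ -9210 J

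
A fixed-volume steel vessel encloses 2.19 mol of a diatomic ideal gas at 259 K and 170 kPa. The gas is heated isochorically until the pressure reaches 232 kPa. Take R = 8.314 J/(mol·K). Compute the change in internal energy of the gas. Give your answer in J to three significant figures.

Constant volume ⇒ W = 0, so Q = ΔU = nCᵥΔT with Cᵥ = 5R/2 = 20.79 J/(mol·K).
At constant V, T₂/T₁ = P₂/P₁ ⇒ ΔT = T₁(P₂/P₁ − 1) = 259·(232/170 − 1) = 94.46 K.
ΔU = (2.19)(20.79)(94.46) = 4300 J.

ΔU ≈ 4300 J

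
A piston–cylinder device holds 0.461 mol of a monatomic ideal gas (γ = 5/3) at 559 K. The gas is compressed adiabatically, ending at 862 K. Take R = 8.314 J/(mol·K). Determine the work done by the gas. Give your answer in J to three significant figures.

Adiabatic ⇒ Q = 0, so W_by = −ΔU = nCᵥ(T₁ − T₂).
Cᵥ = 3R/2 = 12.47 J/(mol·K).
W = (0.461)(12.47)(559 − 862) = -1742 J.

W ≈ -1740 J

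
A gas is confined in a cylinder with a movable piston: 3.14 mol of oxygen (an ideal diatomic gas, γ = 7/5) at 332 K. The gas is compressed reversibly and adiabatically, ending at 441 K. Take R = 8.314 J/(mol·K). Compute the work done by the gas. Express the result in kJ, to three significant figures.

Adiabatic ⇒ Q = 0, so W_by = −ΔU = nCᵥ(T₁ − T₂).
Cᵥ = 5R/2 = 20.79 J/(mol·K).
W = (3.14)(20.79)(332 − 441) = -7114 J.

W ≈ -7.11 kJ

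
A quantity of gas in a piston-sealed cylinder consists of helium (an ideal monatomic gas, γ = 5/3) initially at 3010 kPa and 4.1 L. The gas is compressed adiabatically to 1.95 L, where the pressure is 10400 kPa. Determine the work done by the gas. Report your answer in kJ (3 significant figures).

Adiabatic: W = (P₁V₁ − P₂V₂)/(γ − 1) with γ = 5/3.
P₁V₁ = 12341 J, P₂V₂ = 20280 J.
W = (12341 − 20280) / 0.6667 = -11909 J.

W ≈ -11.9 kJ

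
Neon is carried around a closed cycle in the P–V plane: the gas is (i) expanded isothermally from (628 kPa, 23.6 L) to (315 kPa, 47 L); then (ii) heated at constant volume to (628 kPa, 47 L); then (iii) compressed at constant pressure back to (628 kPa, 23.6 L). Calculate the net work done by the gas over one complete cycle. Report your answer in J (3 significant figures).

W_net ≈ -4490 J

Leg (i): W = PᵢVᵢ ln(V_f/Vᵢ) = (14821) ln(47/23.6) = 10210 J.
Leg (ii): W = 0.
Leg (iii): W = PΔV = (628)(23.6 − 47) = -14695 J.
W_net = 10210 − 14695 = -4485 J.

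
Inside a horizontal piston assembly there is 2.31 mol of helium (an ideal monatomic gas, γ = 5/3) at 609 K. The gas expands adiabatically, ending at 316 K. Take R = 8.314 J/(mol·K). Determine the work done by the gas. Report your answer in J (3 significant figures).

W ≈ 8440 J

Adiabatic ⇒ Q = 0, so W_by = −ΔU = nCᵥ(T₁ − T₂).
Cᵥ = 3R/2 = 12.47 J/(mol·K).
W = (2.31)(12.47)(609 − 316) = 8441 J.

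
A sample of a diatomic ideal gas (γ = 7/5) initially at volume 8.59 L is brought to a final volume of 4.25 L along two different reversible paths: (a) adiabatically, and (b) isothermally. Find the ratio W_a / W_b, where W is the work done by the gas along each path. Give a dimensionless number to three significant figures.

W_a / W_b ≈ 1.15

Path (a) adiabatic: W = P₁V₁(1 − (V₁/V₂)^(γ−1))/(γ−1) → W_a/(P₁V₁) = -0.8127.
Path (b) isothermal: W = P₁V₁ ln(V₂/V₁) → W_b/(P₁V₁) = -0.7037.
W_a / W_b = -0.8127 / -0.7037 = 1.155.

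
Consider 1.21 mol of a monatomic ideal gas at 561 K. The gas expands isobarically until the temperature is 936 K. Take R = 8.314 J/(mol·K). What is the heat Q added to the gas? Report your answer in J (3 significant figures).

Q ≈ 9430 J

Isobaric: W = nRΔT = (1.21)(8.314)(375) = 3772 J.
ΔU = nCᵥΔT with Cᵥ = 3R/2: ΔU = (1.21)(12.47)(375) = 5659 J.
Q = ΔU + W = 5659 + 3772 = 9431 J.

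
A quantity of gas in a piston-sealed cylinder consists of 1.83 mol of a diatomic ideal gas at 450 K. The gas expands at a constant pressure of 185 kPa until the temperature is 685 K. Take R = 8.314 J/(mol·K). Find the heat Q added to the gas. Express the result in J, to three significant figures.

Q ≈ 12500 J

Isobaric: W = nRΔT = (1.83)(8.314)(235) = 3575 J.
ΔU = nCᵥΔT with Cᵥ = 5R/2: ΔU = (1.83)(20.79)(235) = 8939 J.
Q = ΔU + W = 8939 + 3575 = 12514 J.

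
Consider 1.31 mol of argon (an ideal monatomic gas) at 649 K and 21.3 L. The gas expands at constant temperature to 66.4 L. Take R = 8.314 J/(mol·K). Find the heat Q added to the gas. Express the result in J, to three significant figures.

Q ≈ 8040 J

Isothermal ⇒ ΔU = 0, so Q = W = nRT ln(V₂/V₁).
Q = (1.31)(8.314)(649) ln(66.4/21.3) = 7068 × 1.137 = 8037 J.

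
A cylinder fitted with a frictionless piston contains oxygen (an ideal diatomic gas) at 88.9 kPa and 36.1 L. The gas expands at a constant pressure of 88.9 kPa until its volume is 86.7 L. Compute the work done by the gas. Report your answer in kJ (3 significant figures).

W ≈ 4.50 kJ

Isobaric: W = P ΔV.
W = (88.9 kPa)(86.7 − 36.1 L) = (88.9)(50.6) = 4498 J.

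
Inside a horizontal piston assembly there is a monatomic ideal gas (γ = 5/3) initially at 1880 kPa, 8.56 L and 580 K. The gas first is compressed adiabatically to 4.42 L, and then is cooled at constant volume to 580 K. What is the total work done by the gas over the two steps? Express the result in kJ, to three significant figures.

W_total ≈ -13.4 kJ

Step 1 (adiabatic): W = (P₁V₁ − P₂V₂)/(γ−1) = (16093 − 25003)/0.667 = -13366 J.
Step 2 (isochoric): W = 0 (constant volume).
W_total = -13366 + 0 = -13366 J.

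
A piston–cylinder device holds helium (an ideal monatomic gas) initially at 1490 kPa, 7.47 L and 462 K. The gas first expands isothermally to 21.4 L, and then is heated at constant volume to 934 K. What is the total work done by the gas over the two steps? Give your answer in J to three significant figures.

W_total ≈ 11700 J

Step 1 (isothermal): W = P₁V₁ ln(V₂/V₁) = (11130) ln(21.4/7.47) = 11715 J.
Step 2 (isochoric): W = 0 (constant volume).
W_total = 11715 + 0 = 11715 J.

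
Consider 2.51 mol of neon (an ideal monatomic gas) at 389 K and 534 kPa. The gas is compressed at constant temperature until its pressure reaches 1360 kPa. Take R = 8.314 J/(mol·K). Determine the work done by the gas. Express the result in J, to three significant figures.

W ≈ -7590 J

Isothermal process: W = nRT ln(V₂/V₁) = nRT ln(P₁/P₂).
W = (2.51)(8.314)(389) × ln(534/1360)
  = 8118 × ln(0.3926) = 8118 × -0.9348
W_by_gas = -7589 J.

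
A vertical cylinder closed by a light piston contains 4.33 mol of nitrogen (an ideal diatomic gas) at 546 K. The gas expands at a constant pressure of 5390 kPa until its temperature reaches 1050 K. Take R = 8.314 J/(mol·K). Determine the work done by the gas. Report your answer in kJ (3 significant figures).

Isobaric: W = P ΔV = nR ΔT.
W = (4.33)(8.314)(1050 − 546) = 18144 J.

W ≈ 18.1 kJ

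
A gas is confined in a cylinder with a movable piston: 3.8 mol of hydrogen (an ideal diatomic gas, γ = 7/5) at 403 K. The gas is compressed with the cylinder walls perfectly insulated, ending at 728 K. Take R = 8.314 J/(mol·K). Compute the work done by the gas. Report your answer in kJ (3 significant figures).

Adiabatic ⇒ Q = 0, so W_by = −ΔU = nCᵥ(T₁ − T₂).
Cᵥ = 5R/2 = 20.79 J/(mol·K).
W = (3.8)(20.79)(403 − 728) = -25669 J.

W ≈ -25.7 kJ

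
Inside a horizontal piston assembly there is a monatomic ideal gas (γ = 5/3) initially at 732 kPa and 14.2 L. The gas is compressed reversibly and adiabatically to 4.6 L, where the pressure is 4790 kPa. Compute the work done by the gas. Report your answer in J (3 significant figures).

Adiabatic: W = (P₁V₁ − P₂V₂)/(γ − 1) with γ = 5/3.
P₁V₁ = 10394 J, P₂V₂ = 22034 J.
W = (10394 − 22034) / 0.6667 = -17459 J.

W ≈ -17500 J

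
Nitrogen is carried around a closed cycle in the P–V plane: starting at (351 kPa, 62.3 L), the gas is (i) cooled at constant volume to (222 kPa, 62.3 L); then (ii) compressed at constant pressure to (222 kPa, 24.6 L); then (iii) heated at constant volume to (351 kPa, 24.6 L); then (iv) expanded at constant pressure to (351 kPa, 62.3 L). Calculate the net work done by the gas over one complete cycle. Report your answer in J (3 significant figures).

W_net ≈ 4860 J

Constant-volume legs do no work.
W(ii) = (222)(24.6 − 62.3) = -8369 J; W(iv) = (351)(62.3 − 24.6) = 13233 J.
W_net = -8369 + 13233 = 4863 J (the clockwise enclosed area).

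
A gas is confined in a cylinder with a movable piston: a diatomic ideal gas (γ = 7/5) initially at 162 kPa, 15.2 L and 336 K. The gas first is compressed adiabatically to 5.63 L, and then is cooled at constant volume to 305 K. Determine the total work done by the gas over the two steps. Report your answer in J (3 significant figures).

Step 1 (adiabatic): W = (P₁V₁ − P₂V₂)/(γ−1) = (2462 − 3663)/0.4 = -3003 J.
Step 2 (isochoric): W = 0 (constant volume).
W_total = -3003 + 0 = -3003 J.

W_total ≈ -3000 J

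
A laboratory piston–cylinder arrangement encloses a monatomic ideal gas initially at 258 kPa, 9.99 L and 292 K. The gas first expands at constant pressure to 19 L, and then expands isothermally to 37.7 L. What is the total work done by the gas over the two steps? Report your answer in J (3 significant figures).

Step 1 (isobaric): W = PΔV = (258 kPa)(19 − 9.99 L) = 2325 J.
After step 1: P = 258 kPa, V = 19 L, T = 555.4 K.
Step 2 (isothermal): W = P₁V₁ ln(V₂/V₁) = (4902) ln(37.7/19) = 3359 J.
W_total = 2325 + 3359 = 5684 J.

W_total ≈ 5680 J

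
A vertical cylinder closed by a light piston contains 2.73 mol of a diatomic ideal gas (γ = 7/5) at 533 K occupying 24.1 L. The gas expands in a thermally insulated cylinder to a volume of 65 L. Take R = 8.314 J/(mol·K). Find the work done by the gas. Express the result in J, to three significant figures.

W ≈ 9910 J

Adiabatic: TV^(γ−1) = const with γ = 7/5.
T₂ = T₁ (V₁/V₂)^(γ−1) = 533 × (24.1/65)^0.4 = 533 × 0.6724 = 358.4 K.
W_by = nCᵥ(T₁ − T₂) = (2.73)(20.79)(533 − 358.4) = 9907 J.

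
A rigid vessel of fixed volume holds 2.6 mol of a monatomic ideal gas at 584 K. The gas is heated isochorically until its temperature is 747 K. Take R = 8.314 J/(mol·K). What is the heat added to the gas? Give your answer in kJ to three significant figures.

Q ≈ 5.29 kJ

Constant volume ⇒ W = 0, so Q = ΔU = nCᵥΔT with Cᵥ = 3R/2 = 12.47 J/(mol·K).
ΔU = (2.6)(12.47)(747 − 584) = 5285 J.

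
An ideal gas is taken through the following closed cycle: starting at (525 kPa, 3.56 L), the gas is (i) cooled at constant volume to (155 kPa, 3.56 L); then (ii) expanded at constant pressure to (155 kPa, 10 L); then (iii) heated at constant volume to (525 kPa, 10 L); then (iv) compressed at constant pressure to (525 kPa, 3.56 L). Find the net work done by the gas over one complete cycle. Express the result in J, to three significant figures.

W_net ≈ -2380 J

Constant-volume legs do no work.
W(ii) = (155)(10 − 3.56) = 998.2 J; W(iv) = (525)(3.56 − 10) = -3381 J.
W_net = 998.2 − 3381 = -2383 J (the counter-clockwise enclosed area).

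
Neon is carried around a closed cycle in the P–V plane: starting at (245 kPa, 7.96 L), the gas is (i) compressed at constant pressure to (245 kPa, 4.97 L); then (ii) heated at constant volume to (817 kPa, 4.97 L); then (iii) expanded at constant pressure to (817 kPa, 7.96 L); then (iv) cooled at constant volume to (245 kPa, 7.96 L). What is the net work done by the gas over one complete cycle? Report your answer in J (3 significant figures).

Constant-volume legs do no work.
W(i) = (245)(4.97 − 7.96) = -732.6 J; W(iii) = (817)(7.96 − 4.97) = 2443 J.
W_net = -732.6 + 2443 = 1710 J (the clockwise enclosed area).

W_net ≈ 1710 J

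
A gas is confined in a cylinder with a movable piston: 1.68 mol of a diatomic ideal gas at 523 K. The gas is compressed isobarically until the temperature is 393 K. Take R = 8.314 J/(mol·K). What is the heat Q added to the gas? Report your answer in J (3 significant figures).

Isobaric: W = nRΔT = (1.68)(8.314)(-130) = -1816 J.
ΔU = nCᵥΔT with Cᵥ = 5R/2: ΔU = (1.68)(20.79)(-130) = -4539 J.
Q = ΔU + W = -4539 − 1816 = -6355 J.

Q ≈ -6360 J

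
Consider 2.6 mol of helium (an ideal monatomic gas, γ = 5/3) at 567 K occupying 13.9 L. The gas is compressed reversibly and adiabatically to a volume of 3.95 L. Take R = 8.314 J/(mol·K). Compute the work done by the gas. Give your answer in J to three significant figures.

W ≈ -24100 J

Adiabatic: TV^(γ−1) = const with γ = 5/3.
T₂ = T₁ (V₁/V₂)^(γ−1) = 567 × (13.9/3.95)^0.667 = 567 × 2.314 = 1312 K.
W_by = nCᵥ(T₁ − T₂) = (2.6)(12.47)(567 − 1312) = -24149 J.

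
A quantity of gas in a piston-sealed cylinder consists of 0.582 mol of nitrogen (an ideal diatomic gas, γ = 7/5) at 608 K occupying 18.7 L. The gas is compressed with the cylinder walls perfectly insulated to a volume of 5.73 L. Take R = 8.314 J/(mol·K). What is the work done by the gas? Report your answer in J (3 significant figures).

W ≈ -4450 J

Adiabatic: TV^(γ−1) = const with γ = 7/5.
T₂ = T₁ (V₁/V₂)^(γ−1) = 608 × (18.7/5.73)^0.4 = 608 × 1.605 = 975.8 K.
W_by = nCᵥ(T₁ − T₂) = (0.582)(20.79)(608 − 975.8) = -4450 J.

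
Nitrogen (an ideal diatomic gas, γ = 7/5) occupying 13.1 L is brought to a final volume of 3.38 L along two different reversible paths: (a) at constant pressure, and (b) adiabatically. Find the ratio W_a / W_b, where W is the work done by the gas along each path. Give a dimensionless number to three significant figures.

W_a / W_b ≈ 0.413

Path (a) isobaric: W = P₁(V₂ − V₁) → W_a/(P₁V₁) = -0.742.
Path (b) adiabatic: W = P₁V₁(1 − (V₁/V₂)^(γ−1))/(γ−1) → W_b/(P₁V₁) = -1.798.
W_a / W_b = -0.742 / -1.798 = 0.4126.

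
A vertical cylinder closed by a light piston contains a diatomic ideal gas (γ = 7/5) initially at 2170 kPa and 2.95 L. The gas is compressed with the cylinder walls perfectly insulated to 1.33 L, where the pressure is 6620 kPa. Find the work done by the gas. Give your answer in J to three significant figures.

Adiabatic: W = (P₁V₁ − P₂V₂)/(γ − 1) with γ = 7/5.
P₁V₁ = 6402 J, P₂V₂ = 8805 J.
W = (6402 − 8805) / 0.4 = -6008 J.

W ≈ -6010 J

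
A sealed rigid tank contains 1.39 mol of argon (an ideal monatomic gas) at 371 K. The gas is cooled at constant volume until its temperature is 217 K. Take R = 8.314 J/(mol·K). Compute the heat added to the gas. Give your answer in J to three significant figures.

Q ≈ -2670 J

Constant volume ⇒ W = 0, so Q = ΔU = nCᵥΔT with Cᵥ = 3R/2 = 12.47 J/(mol·K).
ΔU = (1.39)(12.47)(217 − 371) = -2670 J.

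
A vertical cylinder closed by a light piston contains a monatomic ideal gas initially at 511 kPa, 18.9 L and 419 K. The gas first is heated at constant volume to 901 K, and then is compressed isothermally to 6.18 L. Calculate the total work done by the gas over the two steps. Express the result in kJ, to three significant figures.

Step 1 (isochoric): W = 0 (constant volume).
After step 1: P = 1099 kPa (V unchanged).
Step 2 (isothermal): W = P₁V₁ ln(V₂/V₁) = (20768) ln(6.18/18.9) = -23215 J.
W_total = 0 − 23215 = -23215 J.

W_total ≈ -23.2 kJ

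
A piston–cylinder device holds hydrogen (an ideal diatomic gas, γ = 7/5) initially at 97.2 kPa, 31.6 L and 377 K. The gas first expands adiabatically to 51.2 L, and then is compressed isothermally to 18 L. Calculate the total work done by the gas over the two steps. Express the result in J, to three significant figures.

W_total ≈ -1300 J

Step 1 (adiabatic): W = (P₁V₁ − P₂V₂)/(γ−1) = (3072 − 2532)/0.4 = 1348 J.
After step 1: P = 49.46 kPa, V = 51.2 L, T = 310.8 K.
Step 2 (isothermal): W = P₁V₁ ln(V₂/V₁) = (2532) ln(18/51.2) = -2647 J.
W_total = 1348 − 2647 = -1299 J.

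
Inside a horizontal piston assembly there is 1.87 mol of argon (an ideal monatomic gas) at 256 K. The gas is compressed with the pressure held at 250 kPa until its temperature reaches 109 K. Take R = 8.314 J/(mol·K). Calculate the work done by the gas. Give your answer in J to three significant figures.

W ≈ -2290 J

Isobaric: W = P ΔV = nR ΔT.
W = (1.87)(8.314)(109 − 256) = -2285 J.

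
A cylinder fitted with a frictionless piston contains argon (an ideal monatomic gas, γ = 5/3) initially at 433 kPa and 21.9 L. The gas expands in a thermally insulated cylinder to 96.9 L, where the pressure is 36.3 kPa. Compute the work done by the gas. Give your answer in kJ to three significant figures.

Adiabatic: W = (P₁V₁ − P₂V₂)/(γ − 1) with γ = 5/3.
P₁V₁ = 9483 J, P₂V₂ = 3517 J.
W = (9483 − 3517) / 0.6667 = 8948 J.

W ≈ 8.95 kJ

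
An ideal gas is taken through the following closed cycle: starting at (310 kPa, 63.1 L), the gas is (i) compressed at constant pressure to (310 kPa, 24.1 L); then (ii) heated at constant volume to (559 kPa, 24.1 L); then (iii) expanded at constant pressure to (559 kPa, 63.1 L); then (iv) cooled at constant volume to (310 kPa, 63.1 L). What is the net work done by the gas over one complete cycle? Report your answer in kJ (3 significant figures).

Constant-volume legs do no work.
W(i) = (310)(24.1 − 63.1) = -12090 J; W(iii) = (559)(63.1 − 24.1) = 21801 J.
W_net = -12090 + 21801 = 9711 J (the clockwise enclosed area).

W_net ≈ 9.71 kJ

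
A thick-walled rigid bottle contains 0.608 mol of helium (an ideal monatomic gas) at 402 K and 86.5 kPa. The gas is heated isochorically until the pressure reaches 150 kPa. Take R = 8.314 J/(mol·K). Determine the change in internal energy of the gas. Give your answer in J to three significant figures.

Constant volume ⇒ W = 0, so Q = ΔU = nCᵥΔT with Cᵥ = 3R/2 = 12.47 J/(mol·K).
At constant V, T₂/T₁ = P₂/P₁ ⇒ ΔT = T₁(P₂/P₁ − 1) = 402·(150/86.5 − 1) = 295.1 K.
ΔU = (0.608)(12.47)(295.1) = 2238 J.

ΔU ≈ 2240 J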